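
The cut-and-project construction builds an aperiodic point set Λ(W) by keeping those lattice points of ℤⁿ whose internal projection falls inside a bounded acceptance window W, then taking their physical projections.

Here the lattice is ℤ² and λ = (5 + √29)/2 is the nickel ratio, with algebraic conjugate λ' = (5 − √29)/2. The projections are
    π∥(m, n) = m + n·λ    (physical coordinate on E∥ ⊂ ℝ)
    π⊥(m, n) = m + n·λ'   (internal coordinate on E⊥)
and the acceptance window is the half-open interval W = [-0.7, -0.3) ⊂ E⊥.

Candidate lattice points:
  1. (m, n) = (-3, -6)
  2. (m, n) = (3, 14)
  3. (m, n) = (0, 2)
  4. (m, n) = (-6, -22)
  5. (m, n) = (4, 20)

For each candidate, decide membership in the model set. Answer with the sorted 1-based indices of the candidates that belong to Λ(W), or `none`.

Numerically λ ≈ 5.19258 and λ' = −1/λ ≈ -0.19258.
#1 (-3,-6): internal coord -3 + (-6)·λ' = -1.84451; -1.84451 ∉ [-0.7, -0.3) → out
#2 (3,14): internal coord 3 + (14)·λ' = +0.30385; +0.30385 ∉ [-0.7, -0.3) → out
#3 (0,2): internal coord 0 + (2)·λ' = -0.38516; -0.38516 ∈ [-0.7, -0.3) → IN Λ
#4 (-6,-22): internal coord -6 + (-22)·λ' = -1.76319; -1.76319 ∉ [-0.7, -0.3) → out
#5 (4,20): internal coord 4 + (20)·λ' = +0.14835; +0.14835 ∉ [-0.7, -0.3) → out

3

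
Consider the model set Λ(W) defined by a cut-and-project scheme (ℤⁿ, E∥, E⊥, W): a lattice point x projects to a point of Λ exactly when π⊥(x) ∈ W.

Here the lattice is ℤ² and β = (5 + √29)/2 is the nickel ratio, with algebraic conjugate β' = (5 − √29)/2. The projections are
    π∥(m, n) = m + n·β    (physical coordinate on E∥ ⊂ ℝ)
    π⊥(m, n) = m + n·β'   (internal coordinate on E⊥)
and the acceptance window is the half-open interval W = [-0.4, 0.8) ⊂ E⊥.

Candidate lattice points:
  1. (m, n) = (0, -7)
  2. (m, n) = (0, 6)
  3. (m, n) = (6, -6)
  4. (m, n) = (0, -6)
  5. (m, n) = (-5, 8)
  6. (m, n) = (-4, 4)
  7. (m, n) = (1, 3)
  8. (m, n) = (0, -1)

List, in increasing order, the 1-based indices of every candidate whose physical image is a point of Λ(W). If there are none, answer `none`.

7, 8

Numerically β ≈ 5.19258 and β' = −1/β ≈ -0.19258.
candidate 1: (m,n)=(0,-7) → π∥ = 0-7·β ≈ -36.34808, π⊥ = 0-7·β' ≈ 1.34808 ∉ [-0.4, 0.8) ⇒ out
candidate 2: (m,n)=(0,6) → π∥ = 0+6·β ≈ 31.15549, π⊥ = 0+6·β' ≈ -1.15549 ∉ [-0.4, 0.8) ⇒ out
candidate 3: (m,n)=(6,-6) → π∥ = 6-6·β ≈ -25.15549, π⊥ = 6-6·β' ≈ 7.15549 ∉ [-0.4, 0.8) ⇒ out
candidate 4: (m,n)=(0,-6) → π∥ = 0-6·β ≈ -31.15549, π⊥ = 0-6·β' ≈ 1.15549 ∉ [-0.4, 0.8) ⇒ out
candidate 5: (m,n)=(-5,8) → π∥ = -5+8·β ≈ 36.54066, π⊥ = -5+8·β' ≈ -6.54066 ∉ [-0.4, 0.8) ⇒ out
candidate 6: (m,n)=(-4,4) → π∥ = -4+4·β ≈ 16.77033, π⊥ = -4+4·β' ≈ -4.77033 ∉ [-0.4, 0.8) ⇒ out
candidate 7: (m,n)=(1,3) → π∥ = 1+3·β ≈ 16.57775, π⊥ = 1+3·β' ≈ 0.42225 ∈ [-0.4, 0.8) ⇒ IN Λ
candidate 8: (m,n)=(0,-1) → π∥ = 0-1·β ≈ -5.19258, π⊥ = 0-1·β' ≈ 0.19258 ∈ [-0.4, 0.8) ⇒ IN Λ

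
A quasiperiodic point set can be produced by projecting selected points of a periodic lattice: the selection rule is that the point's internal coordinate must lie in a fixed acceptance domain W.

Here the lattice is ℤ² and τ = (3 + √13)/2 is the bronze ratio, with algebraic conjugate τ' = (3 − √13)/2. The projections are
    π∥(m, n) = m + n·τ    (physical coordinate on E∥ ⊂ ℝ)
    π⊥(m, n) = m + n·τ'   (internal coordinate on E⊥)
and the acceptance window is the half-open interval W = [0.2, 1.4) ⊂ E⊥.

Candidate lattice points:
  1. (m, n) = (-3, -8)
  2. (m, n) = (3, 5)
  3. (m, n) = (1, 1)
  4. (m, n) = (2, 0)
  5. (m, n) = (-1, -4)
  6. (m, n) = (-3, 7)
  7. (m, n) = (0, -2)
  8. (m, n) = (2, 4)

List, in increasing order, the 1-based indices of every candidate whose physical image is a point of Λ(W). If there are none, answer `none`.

τ' = (3−√13)/2 ≈ -0.302776.
#1 (-3,-8): internal coord -3 + (-8)·τ' = -0.577795; -0.577795 ∉ [0.2, 1.4) → out
#2 (3,5): internal coord 3 + (5)·τ' = +1.486122; +1.486122 ∉ [0.2, 1.4) → out
#3 (1,1): internal coord 1 + (1)·τ' = +0.697224; +0.697224 ∈ [0.2, 1.4) → IN Λ
#4 (2,0): internal coord 2 + (0)·τ' = +2.000000; +2.000000 ∉ [0.2, 1.4) → out
#5 (-1,-4): internal coord -1 + (-4)·τ' = +0.211103; +0.211103 ∈ [0.2, 1.4) → IN Λ
#6 (-3,7): internal coord -3 + (7)·τ' = -5.119429; -5.119429 ∉ [0.2, 1.4) → out
#7 (0,-2): internal coord 0 + (-2)·τ' = +0.605551; +0.605551 ∈ [0.2, 1.4) → IN Λ
#8 (2,4): internal coord 2 + (4)·τ' = +0.788897; +0.788897 ∈ [0.2, 1.4) → IN Λ

3, 5, 7, 8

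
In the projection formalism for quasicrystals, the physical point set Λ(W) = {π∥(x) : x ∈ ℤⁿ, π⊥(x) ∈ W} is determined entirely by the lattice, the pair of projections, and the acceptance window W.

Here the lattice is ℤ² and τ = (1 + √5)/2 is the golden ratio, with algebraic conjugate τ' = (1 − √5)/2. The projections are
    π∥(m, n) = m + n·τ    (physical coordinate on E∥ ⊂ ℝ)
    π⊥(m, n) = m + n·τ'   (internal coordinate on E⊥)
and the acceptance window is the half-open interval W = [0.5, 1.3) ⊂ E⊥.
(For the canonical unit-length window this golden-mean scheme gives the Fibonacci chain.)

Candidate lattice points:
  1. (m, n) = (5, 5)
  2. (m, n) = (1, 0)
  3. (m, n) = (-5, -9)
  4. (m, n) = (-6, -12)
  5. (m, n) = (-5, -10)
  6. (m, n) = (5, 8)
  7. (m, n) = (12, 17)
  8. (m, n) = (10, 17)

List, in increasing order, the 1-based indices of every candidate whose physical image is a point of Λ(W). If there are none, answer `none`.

2, 3, 5

Numerically τ ≈ 1.61803 and τ' = −1/τ ≈ -0.61803.
#1 (5,5): internal coord 5 + (5)·τ' = +1.90983; +1.90983 ∉ [0.5, 1.3) → out
#2 (1,0): internal coord 1 + (0)·τ' = +1.00000; +1.00000 ∈ [0.5, 1.3) → IN Λ
#3 (-5,-9): internal coord -5 + (-9)·τ' = +0.56231; +0.56231 ∈ [0.5, 1.3) → IN Λ
#4 (-6,-12): internal coord -6 + (-12)·τ' = +1.41641; +1.41641 ∉ [0.5, 1.3) → out
#5 (-5,-10): internal coord -5 + (-10)·τ' = +1.18034; +1.18034 ∈ [0.5, 1.3) → IN Λ
#6 (5,8): internal coord 5 + (8)·τ' = +0.05573; +0.05573 ∉ [0.5, 1.3) → out
#7 (12,17): internal coord 12 + (17)·τ' = +1.49342; +1.49342 ∉ [0.5, 1.3) → out
#8 (10,17): internal coord 10 + (17)·τ' = -0.50658; -0.50658 ∉ [0.5, 1.3) → out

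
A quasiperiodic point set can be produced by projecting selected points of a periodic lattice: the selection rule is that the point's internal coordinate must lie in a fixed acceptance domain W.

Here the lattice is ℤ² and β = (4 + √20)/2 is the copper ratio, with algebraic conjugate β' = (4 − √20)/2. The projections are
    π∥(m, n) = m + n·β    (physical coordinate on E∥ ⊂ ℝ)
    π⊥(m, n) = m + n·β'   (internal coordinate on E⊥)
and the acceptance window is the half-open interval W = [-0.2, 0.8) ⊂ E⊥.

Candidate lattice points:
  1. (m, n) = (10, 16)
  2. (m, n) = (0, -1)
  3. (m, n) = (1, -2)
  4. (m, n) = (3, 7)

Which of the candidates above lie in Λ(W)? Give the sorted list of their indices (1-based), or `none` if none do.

Numerically β ≈ 4.2361 and β' = −1/β ≈ -0.2361.
#1 (10,16): internal coord 10 + (16)·β' = +6.2229; +6.2229 ∉ [-0.2, 0.8) → out
#2 (0,-1): internal coord 0 + (-1)·β' = +0.2361; +0.2361 ∈ [-0.2, 0.8) → IN Λ
#3 (1,-2): internal coord 1 + (-2)·β' = +1.4721; +1.4721 ∉ [-0.2, 0.8) → out
#4 (3,7): internal coord 3 + (7)·β' = +1.3475; +1.3475 ∉ [-0.2, 0.8) → out

2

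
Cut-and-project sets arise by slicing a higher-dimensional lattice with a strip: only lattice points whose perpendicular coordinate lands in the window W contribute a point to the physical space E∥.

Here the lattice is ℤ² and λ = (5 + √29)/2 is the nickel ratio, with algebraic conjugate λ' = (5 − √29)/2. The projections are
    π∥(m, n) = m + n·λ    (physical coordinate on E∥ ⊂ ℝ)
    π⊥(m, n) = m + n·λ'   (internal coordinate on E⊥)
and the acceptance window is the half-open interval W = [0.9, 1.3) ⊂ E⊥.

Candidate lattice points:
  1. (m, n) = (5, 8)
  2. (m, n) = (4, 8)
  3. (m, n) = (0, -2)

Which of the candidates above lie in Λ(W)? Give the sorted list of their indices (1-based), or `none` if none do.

none

Compute λ' = (5−√29)/2 = -0.19258, so π⊥(m,n) = m -0.19258·n.
[1] lift (5,8): star map gives 3.45934; window check 0.9 ≤ 3.45934 < 1.3 is false → out
[2] lift (4,8): star map gives 2.45934; window check 0.9 ≤ 2.45934 < 1.3 is false → out
[3] lift (0,-2): star map gives 0.38516; window check 0.9 ≤ 0.38516 < 1.3 is false → out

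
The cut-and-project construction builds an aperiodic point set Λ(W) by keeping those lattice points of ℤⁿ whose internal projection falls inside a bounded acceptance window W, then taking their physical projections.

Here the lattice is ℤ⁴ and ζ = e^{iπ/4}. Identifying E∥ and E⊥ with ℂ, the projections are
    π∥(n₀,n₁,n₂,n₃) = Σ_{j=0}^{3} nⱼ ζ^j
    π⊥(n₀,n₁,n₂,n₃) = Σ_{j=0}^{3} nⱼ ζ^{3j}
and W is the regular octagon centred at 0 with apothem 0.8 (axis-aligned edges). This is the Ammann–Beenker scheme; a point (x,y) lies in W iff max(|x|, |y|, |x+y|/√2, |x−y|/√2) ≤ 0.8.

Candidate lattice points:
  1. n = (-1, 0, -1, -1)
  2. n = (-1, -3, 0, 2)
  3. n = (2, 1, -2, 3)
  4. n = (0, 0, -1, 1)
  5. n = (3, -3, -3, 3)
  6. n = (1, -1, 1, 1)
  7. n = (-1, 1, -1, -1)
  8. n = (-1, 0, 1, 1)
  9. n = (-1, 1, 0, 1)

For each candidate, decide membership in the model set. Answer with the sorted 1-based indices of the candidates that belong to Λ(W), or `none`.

π⊥(n) = n₀ + n₁ζ³ + n₂ζ⁶ + n₃ζ⁹ where ζ = e^{iπ/4}.
candidate 1: n = (-1, 0, -1, -1) → π⊥ ≈ (-1.7071, +0.2929); max(|x|,|y|,|x±y|/√2) = 1.7071 > 0.8 ⇒ ∉ W
candidate 2: n = (-1, -3, 0, 2) → π⊥ ≈ (+2.5355, -0.7071); max(|x|,|y|,|x±y|/√2) = 2.5355 > 0.8 ⇒ ∉ W
candidate 3: n = (2, 1, -2, 3) → π⊥ ≈ (+3.4142, +4.8284); max(|x|,|y|,|x±y|/√2) = 5.8284 > 0.8 ⇒ ∉ W
candidate 4: n = (0, 0, -1, 1) → π⊥ ≈ (+0.7071, +1.7071); max(|x|,|y|,|x±y|/√2) = 1.7071 > 0.8 ⇒ ∉ W
candidate 5: n = (3, -3, -3, 3) → π⊥ ≈ (+7.2426, +3.0000); max(|x|,|y|,|x±y|/√2) = 7.2426 > 0.8 ⇒ ∉ W
candidate 6: n = (1, -1, 1, 1) → π⊥ ≈ (+2.4142, -1.0000); max(|x|,|y|,|x±y|/√2) = 2.4142 > 0.8 ⇒ ∉ W
candidate 7: n = (-1, 1, -1, -1) → π⊥ ≈ (-2.4142, +1.0000); max(|x|,|y|,|x±y|/√2) = 2.4142 > 0.8 ⇒ ∉ W
candidate 8: n = (-1, 0, 1, 1) → π⊥ ≈ (-0.2929, -0.2929); max(|x|,|y|,|x±y|/√2) = 0.4142 ≤ 0.8 ⇒ ∈ W
candidate 9: n = (-1, 1, 0, 1) → π⊥ ≈ (-1.0000, +1.4142); max(|x|,|y|,|x±y|/√2) = 1.7071 > 0.8 ⇒ ∉ W

8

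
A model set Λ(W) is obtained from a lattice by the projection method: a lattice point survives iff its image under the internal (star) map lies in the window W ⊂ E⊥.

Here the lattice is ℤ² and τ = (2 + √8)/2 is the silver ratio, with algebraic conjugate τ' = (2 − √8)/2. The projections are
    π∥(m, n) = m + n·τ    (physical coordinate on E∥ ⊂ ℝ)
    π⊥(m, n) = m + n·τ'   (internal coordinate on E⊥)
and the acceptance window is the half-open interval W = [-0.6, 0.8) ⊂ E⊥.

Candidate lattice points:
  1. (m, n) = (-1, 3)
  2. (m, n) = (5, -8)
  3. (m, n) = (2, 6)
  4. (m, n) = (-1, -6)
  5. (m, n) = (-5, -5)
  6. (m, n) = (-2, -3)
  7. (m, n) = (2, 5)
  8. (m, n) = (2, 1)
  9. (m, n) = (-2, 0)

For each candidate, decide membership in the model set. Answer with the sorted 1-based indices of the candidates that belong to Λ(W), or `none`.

Compute τ' = (2−√8)/2 = -0.4142, so π⊥(m,n) = m -0.4142·n.
candidate 1: (m,n)=(-1,3) → π∥ = -1+3·τ ≈ 6.2426, π⊥ = -1+3·τ' ≈ -2.2426 ∉ [-0.6, 0.8) ⇒ out
candidate 2: (m,n)=(5,-8) → π∥ = 5-8·τ ≈ -14.3137, π⊥ = 5-8·τ' ≈ 8.3137 ∉ [-0.6, 0.8) ⇒ out
candidate 3: (m,n)=(2,6) → π∥ = 2+6·τ ≈ 16.4853, π⊥ = 2+6·τ' ≈ -0.4853 ∈ [-0.6, 0.8) ⇒ IN Λ
candidate 4: (m,n)=(-1,-6) → π∥ = -1-6·τ ≈ -15.4853, π⊥ = -1-6·τ' ≈ 1.4853 ∉ [-0.6, 0.8) ⇒ out
candidate 5: (m,n)=(-5,-5) → π∥ = -5-5·τ ≈ -17.0711, π⊥ = -5-5·τ' ≈ -2.9289 ∉ [-0.6, 0.8) ⇒ out
candidate 6: (m,n)=(-2,-3) → π∥ = -2-3·τ ≈ -9.2426, π⊥ = -2-3·τ' ≈ -0.7574 ∉ [-0.6, 0.8) ⇒ out
candidate 7: (m,n)=(2,5) → π∥ = 2+5·τ ≈ 14.0711, π⊥ = 2+5·τ' ≈ -0.0711 ∈ [-0.6, 0.8) ⇒ IN Λ
candidate 8: (m,n)=(2,1) → π∥ = 2+1·τ ≈ 4.4142, π⊥ = 2+1·τ' ≈ 1.5858 ∉ [-0.6, 0.8) ⇒ out
candidate 9: (m,n)=(-2,0) → π∥ = -2+0·τ ≈ -2.0000, π⊥ = -2+0·τ' ≈ -2.0000 ∉ [-0.6, 0.8) ⇒ out

3, 7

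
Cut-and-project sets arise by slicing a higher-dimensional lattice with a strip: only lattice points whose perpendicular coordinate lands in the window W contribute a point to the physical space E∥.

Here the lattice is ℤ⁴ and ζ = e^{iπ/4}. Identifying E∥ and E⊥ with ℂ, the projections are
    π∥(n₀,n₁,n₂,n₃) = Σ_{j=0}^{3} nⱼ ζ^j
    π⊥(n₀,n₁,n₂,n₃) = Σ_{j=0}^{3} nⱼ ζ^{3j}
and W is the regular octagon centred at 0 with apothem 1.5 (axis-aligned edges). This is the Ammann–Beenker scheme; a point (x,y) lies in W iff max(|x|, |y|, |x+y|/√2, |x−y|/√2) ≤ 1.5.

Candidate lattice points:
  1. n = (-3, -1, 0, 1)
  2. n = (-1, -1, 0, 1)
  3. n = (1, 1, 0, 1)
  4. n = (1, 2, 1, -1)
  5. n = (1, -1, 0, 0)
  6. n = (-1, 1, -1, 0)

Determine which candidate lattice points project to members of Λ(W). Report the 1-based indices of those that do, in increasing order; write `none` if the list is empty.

2, 4

π⊥(n) = n₀ + n₁ζ³ + n₂ζ⁶ + n₃ζ⁹ where ζ = e^{iπ/4}.
#1 (-3, -1, 0, 1): internal (-1.5858, 0.0000); octagon support 1.5858 vs apothem 1.5 → ∉ W
#2 (-1, -1, 0, 1): internal (0.4142, 0.0000); octagon support 0.4142 vs apothem 1.5 → ∈ W
#3 (1, 1, 0, 1): internal (1.0000, 1.4142); octagon support 1.7071 vs apothem 1.5 → ∉ W
#4 (1, 2, 1, -1): internal (-1.1213, -0.2929); octagon support 1.1213 vs apothem 1.5 → ∈ W
#5 (1, -1, 0, 0): internal (1.7071, -0.7071); octagon support 1.7071 vs apothem 1.5 → ∉ W
#6 (-1, 1, -1, 0): internal (-1.7071, 1.7071); octagon support 2.4142 vs apothem 1.5 → ∉ W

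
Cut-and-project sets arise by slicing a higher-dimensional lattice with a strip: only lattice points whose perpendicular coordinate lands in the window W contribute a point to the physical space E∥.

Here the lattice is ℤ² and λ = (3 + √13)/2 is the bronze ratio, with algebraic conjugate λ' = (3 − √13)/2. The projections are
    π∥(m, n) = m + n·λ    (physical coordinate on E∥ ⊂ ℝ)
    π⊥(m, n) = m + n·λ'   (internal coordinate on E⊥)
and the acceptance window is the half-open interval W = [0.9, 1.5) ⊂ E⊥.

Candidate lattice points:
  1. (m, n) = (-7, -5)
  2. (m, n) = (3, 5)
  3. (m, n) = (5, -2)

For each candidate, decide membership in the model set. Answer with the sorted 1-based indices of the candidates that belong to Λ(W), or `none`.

2

Compute λ' = (3−√13)/2 = -0.3028, so π⊥(m,n) = m -0.3028·n.
[1] lift (-7,-5): star map gives -5.4861; window check 0.9 ≤ -5.4861 < 1.5 is false → out
[2] lift (3,5): star map gives 1.4861; window check 0.9 ≤ 1.4861 < 1.5 is true → IN Λ
[3] lift (5,-2): star map gives 5.6056; window check 0.9 ≤ 5.6056 < 1.5 is false → out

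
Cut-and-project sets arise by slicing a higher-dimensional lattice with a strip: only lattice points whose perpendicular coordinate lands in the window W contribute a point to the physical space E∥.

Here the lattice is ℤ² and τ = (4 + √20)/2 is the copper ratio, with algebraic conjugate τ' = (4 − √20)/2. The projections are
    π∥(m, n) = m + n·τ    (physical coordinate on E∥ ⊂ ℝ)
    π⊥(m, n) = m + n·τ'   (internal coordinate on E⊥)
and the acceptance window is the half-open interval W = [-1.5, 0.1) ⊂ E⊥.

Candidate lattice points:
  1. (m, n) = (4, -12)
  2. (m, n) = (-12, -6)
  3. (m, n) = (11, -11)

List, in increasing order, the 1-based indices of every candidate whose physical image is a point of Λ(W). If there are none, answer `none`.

τ' = (4−√20)/2 ≈ -0.2361.
candidate 1: (m,n)=(4,-12) → π∥ = 4-12·τ ≈ -46.8328, π⊥ = 4-12·τ' ≈ 6.8328 ∉ [-1.5, 0.1) ⇒ out
candidate 2: (m,n)=(-12,-6) → π∥ = -12-6·τ ≈ -37.4164, π⊥ = -12-6·τ' ≈ -10.5836 ∉ [-1.5, 0.1) ⇒ out
candidate 3: (m,n)=(11,-11) → π∥ = 11-11·τ ≈ -35.5967, π⊥ = 11-11·τ' ≈ 13.5967 ∉ [-1.5, 0.1) ⇒ out

none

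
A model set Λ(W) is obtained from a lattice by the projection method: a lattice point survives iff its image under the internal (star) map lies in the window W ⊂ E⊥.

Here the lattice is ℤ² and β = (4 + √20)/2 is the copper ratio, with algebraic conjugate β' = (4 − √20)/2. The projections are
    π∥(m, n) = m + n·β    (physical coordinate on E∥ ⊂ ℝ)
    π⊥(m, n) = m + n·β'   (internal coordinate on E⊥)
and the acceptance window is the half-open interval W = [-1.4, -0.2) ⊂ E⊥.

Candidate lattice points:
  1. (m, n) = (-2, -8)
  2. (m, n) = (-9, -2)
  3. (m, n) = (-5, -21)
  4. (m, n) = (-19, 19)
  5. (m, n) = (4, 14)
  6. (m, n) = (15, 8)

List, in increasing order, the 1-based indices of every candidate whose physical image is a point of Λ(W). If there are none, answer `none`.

none

β' = (4−√20)/2 ≈ -0.2361.
[1] lift (-2,-8): star map gives -0.1115; window check -1.4 ≤ -0.1115 < -0.2 is false → out
[2] lift (-9,-2): star map gives -8.5279; window check -1.4 ≤ -8.5279 < -0.2 is false → out
[3] lift (-5,-21): star map gives -0.0426; window check -1.4 ≤ -0.0426 < -0.2 is false → out
[4] lift (-19,19): star map gives -23.4853; window check -1.4 ≤ -23.4853 < -0.2 is false → out
[5] lift (4,14): star map gives 0.6950; window check -1.4 ≤ 0.6950 < -0.2 is false → out
[6] lift (15,8): star map gives 13.1115; window check -1.4 ≤ 13.1115 < -0.2 is false → out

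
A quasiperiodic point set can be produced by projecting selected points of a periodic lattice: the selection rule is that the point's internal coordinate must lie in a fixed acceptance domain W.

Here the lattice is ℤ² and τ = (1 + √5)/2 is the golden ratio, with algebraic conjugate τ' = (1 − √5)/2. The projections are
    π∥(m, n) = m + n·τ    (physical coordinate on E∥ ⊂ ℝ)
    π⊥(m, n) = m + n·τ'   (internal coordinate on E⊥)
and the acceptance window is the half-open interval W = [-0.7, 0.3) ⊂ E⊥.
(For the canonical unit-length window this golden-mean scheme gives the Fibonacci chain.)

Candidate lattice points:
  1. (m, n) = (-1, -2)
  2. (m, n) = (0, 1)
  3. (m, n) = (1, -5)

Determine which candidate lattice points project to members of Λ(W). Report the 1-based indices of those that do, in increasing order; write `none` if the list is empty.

1, 2

Numerically τ ≈ 1.618034 and τ' = −1/τ ≈ -0.618034.
candidate 1: (m,n)=(-1,-2) → π∥ = -1-2·τ ≈ -4.236068, π⊥ = -1-2·τ' ≈ 0.236068 ∈ [-0.7, 0.3) ⇒ IN Λ
candidate 2: (m,n)=(0,1) → π∥ = 0+1·τ ≈ 1.618034, π⊥ = 0+1·τ' ≈ -0.618034 ∈ [-0.7, 0.3) ⇒ IN Λ
candidate 3: (m,n)=(1,-5) → π∥ = 1-5·τ ≈ -7.090170, π⊥ = 1-5·τ' ≈ 4.090170 ∉ [-0.7, 0.3) ⇒ out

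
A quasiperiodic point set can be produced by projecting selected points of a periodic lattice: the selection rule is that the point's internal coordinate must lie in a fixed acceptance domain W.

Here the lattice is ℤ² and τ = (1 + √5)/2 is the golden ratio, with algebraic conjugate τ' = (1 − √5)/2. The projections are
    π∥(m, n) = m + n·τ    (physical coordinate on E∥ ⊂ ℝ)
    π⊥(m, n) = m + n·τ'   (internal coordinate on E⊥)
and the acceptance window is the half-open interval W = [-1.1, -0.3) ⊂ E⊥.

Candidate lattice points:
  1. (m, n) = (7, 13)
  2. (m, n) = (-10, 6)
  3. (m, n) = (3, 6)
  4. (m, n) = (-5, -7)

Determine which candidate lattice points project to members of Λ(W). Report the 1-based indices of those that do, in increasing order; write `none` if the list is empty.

Compute τ' = (1−√5)/2 = -0.6180, so π⊥(m,n) = m -0.6180·n.
candidate 1: (m,n)=(7,13) → π∥ = 7+13·τ ≈ 28.0344, π⊥ = 7+13·τ' ≈ -1.0344 ∈ [-1.1, -0.3) ⇒ IN Λ
candidate 2: (m,n)=(-10,6) → π∥ = -10+6·τ ≈ -0.2918, π⊥ = -10+6·τ' ≈ -13.7082 ∉ [-1.1, -0.3) ⇒ out
candidate 3: (m,n)=(3,6) → π∥ = 3+6·τ ≈ 12.7082, π⊥ = 3+6·τ' ≈ -0.7082 ∈ [-1.1, -0.3) ⇒ IN Λ
candidate 4: (m,n)=(-5,-7) → π∥ = -5-7·τ ≈ -16.3262, π⊥ = -5-7·τ' ≈ -0.6738 ∈ [-1.1, -0.3) ⇒ IN Λ

1, 3, 4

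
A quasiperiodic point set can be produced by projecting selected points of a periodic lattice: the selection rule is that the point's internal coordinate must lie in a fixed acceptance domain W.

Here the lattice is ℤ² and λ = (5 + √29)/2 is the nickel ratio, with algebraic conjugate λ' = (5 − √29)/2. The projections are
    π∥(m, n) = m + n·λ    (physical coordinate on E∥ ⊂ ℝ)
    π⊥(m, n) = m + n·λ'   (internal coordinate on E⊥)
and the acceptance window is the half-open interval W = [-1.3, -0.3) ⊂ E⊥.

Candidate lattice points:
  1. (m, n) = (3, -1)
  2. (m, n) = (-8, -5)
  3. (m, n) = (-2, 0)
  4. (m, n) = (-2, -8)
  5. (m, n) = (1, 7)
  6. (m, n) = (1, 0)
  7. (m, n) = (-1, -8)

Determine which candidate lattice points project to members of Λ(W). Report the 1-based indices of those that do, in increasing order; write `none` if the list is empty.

4, 5

λ' = (5−√29)/2 ≈ -0.192582.
#1 (3,-1): internal coord 3 + (-1)·λ' = +3.192582; +3.192582 ∉ [-1.3, -0.3) → out
#2 (-8,-5): internal coord -8 + (-5)·λ' = -7.037088; -7.037088 ∉ [-1.3, -0.3) → out
#3 (-2,0): internal coord -2 + (0)·λ' = -2.000000; -2.000000 ∉ [-1.3, -0.3) → out
#4 (-2,-8): internal coord -2 + (-8)·λ' = -0.459341; -0.459341 ∈ [-1.3, -0.3) → IN Λ
#5 (1,7): internal coord 1 + (7)·λ' = -0.348077; -0.348077 ∈ [-1.3, -0.3) → IN Λ
#6 (1,0): internal coord 1 + (0)·λ' = +1.000000; +1.000000 ∉ [-1.3, -0.3) → out
#7 (-1,-8): internal coord -1 + (-8)·λ' = +0.540659; +0.540659 ∉ [-1.3, -0.3) → out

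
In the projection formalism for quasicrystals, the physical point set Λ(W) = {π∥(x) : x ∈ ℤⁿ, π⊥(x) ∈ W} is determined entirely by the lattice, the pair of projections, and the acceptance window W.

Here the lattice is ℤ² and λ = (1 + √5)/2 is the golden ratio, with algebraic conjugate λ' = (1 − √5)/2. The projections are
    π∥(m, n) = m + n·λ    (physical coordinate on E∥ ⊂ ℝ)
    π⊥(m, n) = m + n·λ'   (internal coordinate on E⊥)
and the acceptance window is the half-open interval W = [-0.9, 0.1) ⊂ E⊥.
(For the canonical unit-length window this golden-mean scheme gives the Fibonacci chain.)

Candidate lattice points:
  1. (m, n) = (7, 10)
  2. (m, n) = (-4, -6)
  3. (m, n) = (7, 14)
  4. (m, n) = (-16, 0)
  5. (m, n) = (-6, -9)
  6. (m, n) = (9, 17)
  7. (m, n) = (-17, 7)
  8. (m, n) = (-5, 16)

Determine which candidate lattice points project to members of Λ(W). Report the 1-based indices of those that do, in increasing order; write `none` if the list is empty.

λ' = (1−√5)/2 ≈ -0.6180.
candidate 1: (m,n)=(7,10) → π∥ = 7+10·λ ≈ 23.1803, π⊥ = 7+10·λ' ≈ 0.8197 ∉ [-0.9, 0.1) ⇒ out
candidate 2: (m,n)=(-4,-6) → π∥ = -4-6·λ ≈ -13.7082, π⊥ = -4-6·λ' ≈ -0.2918 ∈ [-0.9, 0.1) ⇒ IN Λ
candidate 3: (m,n)=(7,14) → π∥ = 7+14·λ ≈ 29.6525, π⊥ = 7+14·λ' ≈ -1.6525 ∉ [-0.9, 0.1) ⇒ out
candidate 4: (m,n)=(-16,0) → π∥ = -16+0·λ ≈ -16.0000, π⊥ = -16+0·λ' ≈ -16.0000 ∉ [-0.9, 0.1) ⇒ out
candidate 5: (m,n)=(-6,-9) → π∥ = -6-9·λ ≈ -20.5623, π⊥ = -6-9·λ' ≈ -0.4377 ∈ [-0.9, 0.1) ⇒ IN Λ
candidate 6: (m,n)=(9,17) → π∥ = 9+17·λ ≈ 36.5066, π⊥ = 9+17·λ' ≈ -1.5066 ∉ [-0.9, 0.1) ⇒ out
candidate 7: (m,n)=(-17,7) → π∥ = -17+7·λ ≈ -5.6738, π⊥ = -17+7·λ' ≈ -21.3262 ∉ [-0.9, 0.1) ⇒ out
candidate 8: (m,n)=(-5,16) → π∥ = -5+16·λ ≈ 20.8885, π⊥ = -5+16·λ' ≈ -14.8885 ∉ [-0.9, 0.1) ⇒ out

2, 5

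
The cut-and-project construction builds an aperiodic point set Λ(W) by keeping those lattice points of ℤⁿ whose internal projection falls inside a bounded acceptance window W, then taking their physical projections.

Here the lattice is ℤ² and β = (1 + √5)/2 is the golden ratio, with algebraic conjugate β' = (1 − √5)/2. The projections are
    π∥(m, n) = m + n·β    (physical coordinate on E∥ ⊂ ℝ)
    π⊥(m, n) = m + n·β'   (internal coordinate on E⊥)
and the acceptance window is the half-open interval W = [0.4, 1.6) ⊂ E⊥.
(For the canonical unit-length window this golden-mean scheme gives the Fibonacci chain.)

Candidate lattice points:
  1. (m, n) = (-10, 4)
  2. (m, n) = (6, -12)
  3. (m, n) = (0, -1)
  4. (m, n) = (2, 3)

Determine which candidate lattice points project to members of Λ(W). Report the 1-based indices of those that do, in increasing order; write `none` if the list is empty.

3

Compute β' = (1−√5)/2 = -0.61803, so π⊥(m,n) = m -0.61803·n.
candidate 1: (m,n)=(-10,4) → π∥ = -10+4·β ≈ -3.52786, π⊥ = -10+4·β' ≈ -12.47214 ∉ [0.4, 1.6) ⇒ out
candidate 2: (m,n)=(6,-12) → π∥ = 6-12·β ≈ -13.41641, π⊥ = 6-12·β' ≈ 13.41641 ∉ [0.4, 1.6) ⇒ out
candidate 3: (m,n)=(0,-1) → π∥ = 0-1·β ≈ -1.61803, π⊥ = 0-1·β' ≈ 0.61803 ∈ [0.4, 1.6) ⇒ IN Λ
candidate 4: (m,n)=(2,3) → π∥ = 2+3·β ≈ 6.85410, π⊥ = 2+3·β' ≈ 0.14590 ∉ [0.4, 1.6) ⇒ out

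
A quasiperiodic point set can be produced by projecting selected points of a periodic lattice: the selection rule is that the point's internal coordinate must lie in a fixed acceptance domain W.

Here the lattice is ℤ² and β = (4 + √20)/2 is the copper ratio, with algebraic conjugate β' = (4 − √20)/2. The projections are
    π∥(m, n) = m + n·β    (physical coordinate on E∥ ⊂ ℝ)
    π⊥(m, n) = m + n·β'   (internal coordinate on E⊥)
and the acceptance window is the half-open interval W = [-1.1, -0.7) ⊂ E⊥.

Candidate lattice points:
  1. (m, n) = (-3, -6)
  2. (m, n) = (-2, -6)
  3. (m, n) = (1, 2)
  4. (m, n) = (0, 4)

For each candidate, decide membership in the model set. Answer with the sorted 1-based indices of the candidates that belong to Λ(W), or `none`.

Numerically β ≈ 4.23607 and β' = −1/β ≈ -0.23607.
candidate 1: (m,n)=(-3,-6) → π∥ = -3-6·β ≈ -28.41641, π⊥ = -3-6·β' ≈ -1.58359 ∉ [-1.1, -0.7) ⇒ out
candidate 2: (m,n)=(-2,-6) → π∥ = -2-6·β ≈ -27.41641, π⊥ = -2-6·β' ≈ -0.58359 ∉ [-1.1, -0.7) ⇒ out
candidate 3: (m,n)=(1,2) → π∥ = 1+2·β ≈ 9.47214, π⊥ = 1+2·β' ≈ 0.52786 ∉ [-1.1, -0.7) ⇒ out
candidate 4: (m,n)=(0,4) → π∥ = 0+4·β ≈ 16.94427, π⊥ = 0+4·β' ≈ -0.94427 ∈ [-1.1, -0.7) ⇒ IN Λ

4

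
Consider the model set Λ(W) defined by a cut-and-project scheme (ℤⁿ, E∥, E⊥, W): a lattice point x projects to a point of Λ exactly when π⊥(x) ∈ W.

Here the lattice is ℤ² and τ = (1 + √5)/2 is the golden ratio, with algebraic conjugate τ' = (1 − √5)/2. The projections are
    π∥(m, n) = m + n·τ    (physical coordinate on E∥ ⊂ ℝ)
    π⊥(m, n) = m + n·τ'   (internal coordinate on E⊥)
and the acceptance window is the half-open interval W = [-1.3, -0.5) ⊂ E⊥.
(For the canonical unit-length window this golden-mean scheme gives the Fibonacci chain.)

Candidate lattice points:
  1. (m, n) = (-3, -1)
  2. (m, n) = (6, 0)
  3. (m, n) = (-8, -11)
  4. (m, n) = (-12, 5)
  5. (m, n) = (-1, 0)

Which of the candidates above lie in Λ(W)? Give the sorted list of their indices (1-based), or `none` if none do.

Numerically τ ≈ 1.618034 and τ' = −1/τ ≈ -0.618034.
candidate 1: (m,n)=(-3,-1) → π∥ = -3-1·τ ≈ -4.618034, π⊥ = -3-1·τ' ≈ -2.381966 ∉ [-1.3, -0.5) ⇒ out
candidate 2: (m,n)=(6,0) → π∥ = 6+0·τ ≈ 6.000000, π⊥ = 6+0·τ' ≈ 6.000000 ∉ [-1.3, -0.5) ⇒ out
candidate 3: (m,n)=(-8,-11) → π∥ = -8-11·τ ≈ -25.798374, π⊥ = -8-11·τ' ≈ -1.201626 ∈ [-1.3, -0.5) ⇒ IN Λ
candidate 4: (m,n)=(-12,5) → π∥ = -12+5·τ ≈ -3.909830, π⊥ = -12+5·τ' ≈ -15.090170 ∉ [-1.3, -0.5) ⇒ out
candidate 5: (m,n)=(-1,0) → π∥ = -1+0·τ ≈ -1.000000, π⊥ = -1+0·τ' ≈ -1.000000 ∈ [-1.3, -0.5) ⇒ IN Λ

3, 5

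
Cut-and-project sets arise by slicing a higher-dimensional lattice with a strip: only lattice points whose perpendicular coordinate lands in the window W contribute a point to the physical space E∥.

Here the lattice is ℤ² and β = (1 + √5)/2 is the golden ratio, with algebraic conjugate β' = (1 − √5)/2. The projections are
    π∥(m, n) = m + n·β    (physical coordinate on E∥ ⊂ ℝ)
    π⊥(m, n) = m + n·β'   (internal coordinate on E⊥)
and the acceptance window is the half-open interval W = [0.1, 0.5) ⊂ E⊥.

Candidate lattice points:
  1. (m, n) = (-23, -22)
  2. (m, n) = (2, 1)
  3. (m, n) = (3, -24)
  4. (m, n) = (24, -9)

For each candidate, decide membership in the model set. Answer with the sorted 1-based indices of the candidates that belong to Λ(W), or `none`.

Compute β' = (1−√5)/2 = -0.6180, so π⊥(m,n) = m -0.6180·n.
[1] lift (-23,-22): star map gives -9.4033; window check 0.1 ≤ -9.4033 < 0.5 is false → out
[2] lift (2,1): star map gives 1.3820; window check 0.1 ≤ 1.3820 < 0.5 is false → out
[3] lift (3,-24): star map gives 17.8328; window check 0.1 ≤ 17.8328 < 0.5 is false → out
[4] lift (24,-9): star map gives 29.5623; window check 0.1 ≤ 29.5623 < 0.5 is false → out

none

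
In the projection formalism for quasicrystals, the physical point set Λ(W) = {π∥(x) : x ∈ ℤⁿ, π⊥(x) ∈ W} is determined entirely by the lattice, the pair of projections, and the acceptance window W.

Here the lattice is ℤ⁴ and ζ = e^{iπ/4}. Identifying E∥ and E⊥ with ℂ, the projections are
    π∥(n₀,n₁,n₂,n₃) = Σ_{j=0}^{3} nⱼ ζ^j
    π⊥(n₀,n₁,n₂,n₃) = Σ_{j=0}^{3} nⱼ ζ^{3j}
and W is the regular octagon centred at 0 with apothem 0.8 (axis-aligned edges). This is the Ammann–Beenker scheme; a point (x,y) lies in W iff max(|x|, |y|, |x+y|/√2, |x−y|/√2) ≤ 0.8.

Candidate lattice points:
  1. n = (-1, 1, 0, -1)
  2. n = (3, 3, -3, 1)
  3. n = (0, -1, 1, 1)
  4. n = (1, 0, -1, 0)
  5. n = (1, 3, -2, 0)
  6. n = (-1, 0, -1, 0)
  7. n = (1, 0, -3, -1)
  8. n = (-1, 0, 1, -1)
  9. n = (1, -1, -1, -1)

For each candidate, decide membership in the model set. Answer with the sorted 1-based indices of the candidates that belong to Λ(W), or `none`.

none

π⊥(n) = n₀ + n₁ζ³ + n₂ζ⁶ + n₃ζ⁹ where ζ = e^{iπ/4}.
#1 (-1, 1, 0, -1): internal (-2.414214, 0.000000); octagon support 2.414214 vs apothem 0.8 → ∉ W
#2 (3, 3, -3, 1): internal (1.585786, 5.828427); octagon support 5.828427 vs apothem 0.8 → ∉ W
#3 (0, -1, 1, 1): internal (1.414214, -1.000000); octagon support 1.707107 vs apothem 0.8 → ∉ W
#4 (1, 0, -1, 0): internal (1.000000, 1.000000); octagon support 1.414214 vs apothem 0.8 → ∉ W
#5 (1, 3, -2, 0): internal (-1.121320, 4.121320); octagon support 4.121320 vs apothem 0.8 → ∉ W
#6 (-1, 0, -1, 0): internal (-1.000000, 1.000000); octagon support 1.414214 vs apothem 0.8 → ∉ W
#7 (1, 0, -3, -1): internal (0.292893, 2.292893); octagon support 2.292893 vs apothem 0.8 → ∉ W
#8 (-1, 0, 1, -1): internal (-1.707107, -1.707107); octagon support 2.414214 vs apothem 0.8 → ∉ W
#9 (1, -1, -1, -1): internal (1.000000, -0.414214); octagon support 1.000000 vs apothem 0.8 → ∉ W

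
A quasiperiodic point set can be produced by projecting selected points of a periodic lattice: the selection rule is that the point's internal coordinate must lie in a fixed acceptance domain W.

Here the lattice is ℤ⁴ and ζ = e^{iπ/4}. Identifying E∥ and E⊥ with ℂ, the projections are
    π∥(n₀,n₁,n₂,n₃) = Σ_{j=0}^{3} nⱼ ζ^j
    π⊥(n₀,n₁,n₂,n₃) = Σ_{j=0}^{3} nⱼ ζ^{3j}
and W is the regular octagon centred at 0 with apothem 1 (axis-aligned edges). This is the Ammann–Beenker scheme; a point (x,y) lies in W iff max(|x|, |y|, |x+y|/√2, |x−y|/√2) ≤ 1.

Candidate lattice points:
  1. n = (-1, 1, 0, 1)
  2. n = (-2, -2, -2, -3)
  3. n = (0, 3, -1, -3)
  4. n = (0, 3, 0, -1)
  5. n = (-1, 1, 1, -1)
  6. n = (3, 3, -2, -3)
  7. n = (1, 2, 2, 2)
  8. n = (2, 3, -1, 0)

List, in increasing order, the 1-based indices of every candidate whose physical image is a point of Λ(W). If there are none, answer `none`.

none

Internal map: ζ^{3j} for j=0..3 gives (1,0), (−√2/2,√2/2), (0,−1), (√2/2,√2/2).
#1 (-1, 1, 0, 1): internal (-1.0000, 1.4142); octagon support 1.7071 vs apothem 1 → ∉ W
#2 (-2, -2, -2, -3): internal (-2.7071, -1.5355); octagon support 3.0000 vs apothem 1 → ∉ W
#3 (0, 3, -1, -3): internal (-4.2426, 1.0000); octagon support 4.2426 vs apothem 1 → ∉ W
#4 (0, 3, 0, -1): internal (-2.8284, 1.4142); octagon support 3.0000 vs apothem 1 → ∉ W
#5 (-1, 1, 1, -1): internal (-2.4142, -1.0000); octagon support 2.4142 vs apothem 1 → ∉ W
#6 (3, 3, -2, -3): internal (-1.2426, 2.0000); octagon support 2.2929 vs apothem 1 → ∉ W
#7 (1, 2, 2, 2): internal (1.0000, 0.8284); octagon support 1.2929 vs apothem 1 → ∉ W
#8 (2, 3, -1, 0): internal (-0.1213, 3.1213); octagon support 3.1213 vs apothem 1 → ∉ W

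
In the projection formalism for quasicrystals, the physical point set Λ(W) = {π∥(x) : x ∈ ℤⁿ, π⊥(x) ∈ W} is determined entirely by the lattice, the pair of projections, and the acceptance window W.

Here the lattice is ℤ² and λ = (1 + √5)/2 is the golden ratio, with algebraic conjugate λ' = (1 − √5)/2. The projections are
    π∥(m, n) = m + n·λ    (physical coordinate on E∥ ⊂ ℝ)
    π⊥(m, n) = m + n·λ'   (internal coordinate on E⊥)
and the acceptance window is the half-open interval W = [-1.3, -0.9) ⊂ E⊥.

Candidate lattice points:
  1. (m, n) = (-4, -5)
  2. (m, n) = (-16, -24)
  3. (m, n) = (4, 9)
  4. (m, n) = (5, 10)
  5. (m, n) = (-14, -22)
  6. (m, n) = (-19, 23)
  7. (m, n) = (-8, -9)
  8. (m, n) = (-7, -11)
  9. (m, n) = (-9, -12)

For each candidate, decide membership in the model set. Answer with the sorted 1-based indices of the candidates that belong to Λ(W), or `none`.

1, 2, 4

Compute λ' = (1−√5)/2 = -0.618034, so π⊥(m,n) = m -0.618034·n.
candidate 1: (m,n)=(-4,-5) → π∥ = -4-5·λ ≈ -12.090170, π⊥ = -4-5·λ' ≈ -0.909830 ∈ [-1.3, -0.9) ⇒ IN Λ
candidate 2: (m,n)=(-16,-24) → π∥ = -16-24·λ ≈ -54.832816, π⊥ = -16-24·λ' ≈ -1.167184 ∈ [-1.3, -0.9) ⇒ IN Λ
candidate 3: (m,n)=(4,9) → π∥ = 4+9·λ ≈ 18.562306, π⊥ = 4+9·λ' ≈ -1.562306 ∉ [-1.3, -0.9) ⇒ out
candidate 4: (m,n)=(5,10) → π∥ = 5+10·λ ≈ 21.180340, π⊥ = 5+10·λ' ≈ -1.180340 ∈ [-1.3, -0.9) ⇒ IN Λ
candidate 5: (m,n)=(-14,-22) → π∥ = -14-22·λ ≈ -49.596748, π⊥ = -14-22·λ' ≈ -0.403252 ∉ [-1.3, -0.9) ⇒ out
candidate 6: (m,n)=(-19,23) → π∥ = -19+23·λ ≈ 18.214782, π⊥ = -19+23·λ' ≈ -33.214782 ∉ [-1.3, -0.9) ⇒ out
candidate 7: (m,n)=(-8,-9) → π∥ = -8-9·λ ≈ -22.562306, π⊥ = -8-9·λ' ≈ -2.437694 ∉ [-1.3, -0.9) ⇒ out
candidate 8: (m,n)=(-7,-11) → π∥ = -7-11·λ ≈ -24.798374, π⊥ = -7-11·λ' ≈ -0.201626 ∉ [-1.3, -0.9) ⇒ out
candidate 9: (m,n)=(-9,-12) → π∥ = -9-12·λ ≈ -28.416408, π⊥ = -9-12·λ' ≈ -1.583592 ∉ [-1.3, -0.9) ⇒ out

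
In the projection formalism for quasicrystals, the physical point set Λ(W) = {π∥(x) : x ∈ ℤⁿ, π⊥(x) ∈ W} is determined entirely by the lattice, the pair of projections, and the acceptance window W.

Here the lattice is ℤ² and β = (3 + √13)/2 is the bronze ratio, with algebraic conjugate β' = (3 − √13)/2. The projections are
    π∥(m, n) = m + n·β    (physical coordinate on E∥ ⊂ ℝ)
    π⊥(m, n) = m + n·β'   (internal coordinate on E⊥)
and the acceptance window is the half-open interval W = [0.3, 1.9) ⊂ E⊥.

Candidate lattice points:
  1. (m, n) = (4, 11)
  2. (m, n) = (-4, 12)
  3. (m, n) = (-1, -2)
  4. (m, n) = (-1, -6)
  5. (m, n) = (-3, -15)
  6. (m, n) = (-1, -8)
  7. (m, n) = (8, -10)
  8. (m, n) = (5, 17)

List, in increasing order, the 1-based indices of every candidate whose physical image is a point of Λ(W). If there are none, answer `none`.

β' = (3−√13)/2 ≈ -0.302776.
#1 (4,11): internal coord 4 + (11)·β' = +0.669468; +0.669468 ∈ [0.3, 1.9) → IN Λ
#2 (-4,12): internal coord -4 + (12)·β' = -7.633308; -7.633308 ∉ [0.3, 1.9) → out
#3 (-1,-2): internal coord -1 + (-2)·β' = -0.394449; -0.394449 ∉ [0.3, 1.9) → out
#4 (-1,-6): internal coord -1 + (-6)·β' = +0.816654; +0.816654 ∈ [0.3, 1.9) → IN Λ
#5 (-3,-15): internal coord -3 + (-15)·β' = +1.541635; +1.541635 ∈ [0.3, 1.9) → IN Λ
#6 (-1,-8): internal coord -1 + (-8)·β' = +1.422205; +1.422205 ∈ [0.3, 1.9) → IN Λ
#7 (8,-10): internal coord 8 + (-10)·β' = +11.027756; +11.027756 ∉ [0.3, 1.9) → out
#8 (5,17): internal coord 5 + (17)·β' = -0.147186; -0.147186 ∉ [0.3, 1.9) → out

1, 4, 5, 6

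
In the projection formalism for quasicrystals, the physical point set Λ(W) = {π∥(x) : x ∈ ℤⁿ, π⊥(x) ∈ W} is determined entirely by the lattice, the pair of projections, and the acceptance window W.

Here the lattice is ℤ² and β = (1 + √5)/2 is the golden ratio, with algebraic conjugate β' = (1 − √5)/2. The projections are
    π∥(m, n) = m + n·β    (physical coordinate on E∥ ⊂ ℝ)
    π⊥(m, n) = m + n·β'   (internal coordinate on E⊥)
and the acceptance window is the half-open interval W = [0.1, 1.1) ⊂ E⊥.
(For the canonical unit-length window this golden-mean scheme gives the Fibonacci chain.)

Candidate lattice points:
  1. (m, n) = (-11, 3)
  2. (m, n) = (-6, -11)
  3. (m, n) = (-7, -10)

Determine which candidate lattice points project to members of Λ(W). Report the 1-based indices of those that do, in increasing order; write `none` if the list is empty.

2

Numerically β ≈ 1.618034 and β' = −1/β ≈ -0.618034.
#1 (-11,3): internal coord -11 + (3)·β' = -12.854102; -12.854102 ∉ [0.1, 1.1) → out
#2 (-6,-11): internal coord -6 + (-11)·β' = +0.798374; +0.798374 ∈ [0.1, 1.1) → IN Λ
#3 (-7,-10): internal coord -7 + (-10)·β' = -0.819660; -0.819660 ∉ [0.1, 1.1) → out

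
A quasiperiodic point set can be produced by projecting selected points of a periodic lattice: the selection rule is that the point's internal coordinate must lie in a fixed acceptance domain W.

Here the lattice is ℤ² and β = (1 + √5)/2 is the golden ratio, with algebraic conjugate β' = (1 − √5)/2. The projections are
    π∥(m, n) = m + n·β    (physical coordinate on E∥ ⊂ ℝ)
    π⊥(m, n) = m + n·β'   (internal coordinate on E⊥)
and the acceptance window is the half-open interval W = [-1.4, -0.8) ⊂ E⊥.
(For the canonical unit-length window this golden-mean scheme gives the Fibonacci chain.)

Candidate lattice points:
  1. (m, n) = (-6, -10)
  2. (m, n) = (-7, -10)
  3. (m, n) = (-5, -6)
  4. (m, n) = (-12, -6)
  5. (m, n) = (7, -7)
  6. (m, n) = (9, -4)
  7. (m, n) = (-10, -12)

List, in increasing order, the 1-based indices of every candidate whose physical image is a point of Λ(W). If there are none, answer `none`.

2, 3

β' = (1−√5)/2 ≈ -0.61803.
[1] lift (-6,-10): star map gives 0.18034; window check -1.4 ≤ 0.18034 < -0.8 is false → out
[2] lift (-7,-10): star map gives -0.81966; window check -1.4 ≤ -0.81966 < -0.8 is true → IN Λ
[3] lift (-5,-6): star map gives -1.29180; window check -1.4 ≤ -1.29180 < -0.8 is true → IN Λ
[4] lift (-12,-6): star map gives -8.29180; window check -1.4 ≤ -8.29180 < -0.8 is false → out
[5] lift (7,-7): star map gives 11.32624; window check -1.4 ≤ 11.32624 < -0.8 is false → out
[6] lift (9,-4): star map gives 11.47214; window check -1.4 ≤ 11.47214 < -0.8 is false → out
[7] lift (-10,-12): star map gives -2.58359; window check -1.4 ≤ -2.58359 < -0.8 is false → out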